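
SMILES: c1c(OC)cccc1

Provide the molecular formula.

Heavy atoms from the SMILES: 7 C, 1 O.
Implicit hydrogens by atom environment:
  5 × C (aromatic): 1 H each → 5
  1 × C: 3 H
  1 × C (aromatic): no H
  1 × O: no H
  Total hydrogens = 8.
Molecular formula: C7H8O

C7H8O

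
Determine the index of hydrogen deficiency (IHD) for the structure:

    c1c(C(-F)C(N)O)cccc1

4

Molecular formula from the SMILES: C8H10FNO.
DoU = (2C + 2 + N − H − X)/2 = (2·8 + 2 + 1 − 10 − 1)/2 = 8/2 = 4.
(Structurally: 1 ring(s) + 3 π bond(s) = 4.)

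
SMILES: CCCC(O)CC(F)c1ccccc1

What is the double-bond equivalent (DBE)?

4

Molecular formula from the SMILES: C12H17FO.
DoU = (2C + 2 + N − H − X)/2 = (2·12 + 2 + 0 − 17 − 1)/2 = 8/2 = 4.
(Structurally: 1 ring(s) + 3 π bond(s) = 4.)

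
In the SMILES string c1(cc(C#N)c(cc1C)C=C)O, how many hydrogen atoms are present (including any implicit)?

9

Hydrogens are implicit in SMILES; fill each atom to its normal valence:
  4 × C (aromatic): no H
  2 × C (aromatic): 1 H each → 2
  1 × C: 3 H
  1 × C: 2 H
  1 × C: 1 H
  1 × C: no H
  1 × N: no H
  1 × O: 1 H
  Total hydrogens = 9.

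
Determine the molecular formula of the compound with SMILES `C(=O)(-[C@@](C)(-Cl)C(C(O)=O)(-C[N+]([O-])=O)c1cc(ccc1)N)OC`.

Heavy atoms from the SMILES: 13 C, 1 Cl, 2 N, 6 O.
Implicit hydrogens by atom environment:
  4 × C (aromatic): 1 H each → 4
  4 × C: no H
  4 × O: no H
  2 × C: 3 H each → 6
  2 × C (aromatic): no H
  1 × C: 2 H
  1 × Cl: no H
  1 × N: 2 H
  1 × N (charge +1): no H
  1 × O: 1 H
  1 × O (charge -1): no H
  Total hydrogens = 15.
Molecular formula: C13H15ClN2O6

C13H15ClN2O6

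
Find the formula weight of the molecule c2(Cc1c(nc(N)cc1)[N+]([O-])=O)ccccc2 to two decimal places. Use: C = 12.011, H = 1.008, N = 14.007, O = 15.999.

Molecular formula: C12H11N3O2.
M = 12×12.011 + 11×1.008 + 3×14.007 + 2×15.999 = 229.24 g/mol.

229.24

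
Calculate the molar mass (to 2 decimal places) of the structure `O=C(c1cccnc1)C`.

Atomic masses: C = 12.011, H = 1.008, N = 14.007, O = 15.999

121.14

Molecular formula: C7H7NO.
M = 7×12.011 + 7×1.008 + 1×14.007 + 1×15.999 = 121.14 g/mol.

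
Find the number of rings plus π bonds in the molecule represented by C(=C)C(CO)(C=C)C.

Molecular formula from the SMILES: C7H12O.
DoU = (2C + 2 + N − H − X)/2 = (2·7 + 2 + 0 − 12 − 0)/2 = 4/2 = 2.
(Structurally: 0 ring(s) + 2 π bond(s) = 2.)

2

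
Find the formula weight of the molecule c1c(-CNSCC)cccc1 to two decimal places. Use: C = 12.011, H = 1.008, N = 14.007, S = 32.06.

Molecular formula: C9H13NS.
M = 9×12.011 + 13×1.008 + 1×14.007 + 1×32.06 = 167.27 g/mol.

167.27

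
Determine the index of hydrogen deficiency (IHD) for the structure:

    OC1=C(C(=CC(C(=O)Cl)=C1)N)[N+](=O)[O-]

6

Molecular formula from the SMILES: C7H5ClN2O4.
DoU = (2C + 2 + N − H − X)/2 = (2·7 + 2 + 2 − 5 − 1)/2 = 12/2 = 6.
(Structurally: 1 ring(s) + 5 π bond(s) = 6.)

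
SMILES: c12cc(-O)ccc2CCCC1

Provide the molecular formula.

C10H12O

Heavy atoms from the SMILES: 10 C, 1 O.
Implicit hydrogens by atom environment:
  4 × C: 2 H each → 8
  3 × C (aromatic): 1 H each → 3
  3 × C (aromatic): no H
  1 × O: 1 H
  Total hydrogens = 12.
Molecular formula: C10H12O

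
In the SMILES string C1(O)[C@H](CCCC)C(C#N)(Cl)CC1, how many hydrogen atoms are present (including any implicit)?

16

Hydrogens are implicit in SMILES; fill each atom to its normal valence:
  5 × C: 2 H each → 10
  2 × C: 1 H each → 2
  2 × C: no H
  1 × C: 3 H
  1 × Cl: no H
  1 × N: no H
  1 × O: 1 H
  Total hydrogens = 16.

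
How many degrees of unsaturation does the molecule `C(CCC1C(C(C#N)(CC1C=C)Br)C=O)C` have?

Molecular formula from the SMILES: C13H18BrNO.
DoU = (2C + 2 + N − H − X)/2 = (2·13 + 2 + 1 − 18 − 1)/2 = 10/2 = 5.
(Structurally: 1 ring(s) + 4 π bond(s) = 5.)

5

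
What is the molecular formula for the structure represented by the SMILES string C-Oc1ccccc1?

Heavy atoms from the SMILES: 7 C, 1 O.
Implicit hydrogens by atom environment:
  5 × C (aromatic): 1 H each → 5
  1 × C: 3 H
  1 × C (aromatic): no H
  1 × O: no H
  Total hydrogens = 8.
Molecular formula: C7H8O

C7H8O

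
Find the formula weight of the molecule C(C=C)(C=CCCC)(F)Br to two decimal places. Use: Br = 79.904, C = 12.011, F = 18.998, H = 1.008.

207.09

Molecular formula: C8H12BrF.
M = 1×79.904 + 8×12.011 + 1×18.998 + 12×1.008 = 207.09 g/mol.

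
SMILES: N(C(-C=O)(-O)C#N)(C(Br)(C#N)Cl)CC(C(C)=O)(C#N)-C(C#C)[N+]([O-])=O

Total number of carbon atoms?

13

The symbol for carbon appears 13 times in the SMILES. (Cl is a single chlorine, not C + l.)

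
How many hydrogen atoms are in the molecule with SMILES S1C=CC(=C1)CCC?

Hydrogens are implicit in SMILES; fill each atom to its normal valence:
  3 × C (aromatic): 1 H each → 3
  2 × C: 2 H each → 4
  1 × C: 3 H
  1 × C (aromatic): no H
  1 × S (aromatic): no H
  Total hydrogens = 10.

10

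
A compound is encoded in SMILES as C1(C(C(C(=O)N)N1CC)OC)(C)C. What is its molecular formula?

Heavy atoms from the SMILES: 9 C, 2 N, 2 O.
Implicit hydrogens by atom environment:
  4 × C: 3 H each → 12
  2 × C: 1 H each → 2
  2 × C: no H
  2 × O: no H
  1 × C: 2 H
  1 × N: 2 H
  1 × N: no H
  Total hydrogens = 18.
Molecular formula: C9H18N2O2

C9H18N2O2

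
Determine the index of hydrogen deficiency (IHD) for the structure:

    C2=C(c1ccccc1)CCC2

6

Molecular formula from the SMILES: C11H12.
DoU = (2C + 2 + N − H − X)/2 = (2·11 + 2 + 0 − 12 − 0)/2 = 12/2 = 6.
(Structurally: 2 ring(s) + 4 π bond(s) = 6.)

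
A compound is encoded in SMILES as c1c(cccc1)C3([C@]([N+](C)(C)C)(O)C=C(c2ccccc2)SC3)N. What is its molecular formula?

Heavy atoms from the SMILES: 20 C, 2 N, 1 O, 1 S.
Implicit hydrogens by atom environment:
  10 × C (aromatic): 1 H each → 10
  3 × C: 3 H each → 9
  3 × C: no H
  2 × C (aromatic): no H
  1 × C: 2 H
  1 × C: 1 H
  1 × N: 2 H
  1 × N (charge +1): no H
  1 × O: 1 H
  1 × S: no H
  Total hydrogens = 25.
Net charge +1.
Molecular formula: C20H25N2OS+

C20H25N2OS+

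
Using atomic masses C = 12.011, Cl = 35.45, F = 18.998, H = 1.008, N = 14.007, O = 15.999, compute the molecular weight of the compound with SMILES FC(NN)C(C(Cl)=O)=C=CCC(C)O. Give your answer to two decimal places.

Molecular formula: C8H12ClFN2O2.
M = 8×12.011 + 1×35.45 + 1×18.998 + 12×1.008 + 2×14.007 + 2×15.999 = 222.64 g/mol.

222.64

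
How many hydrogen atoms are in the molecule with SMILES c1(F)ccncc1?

4

Hydrogens are implicit in SMILES; fill each atom to its normal valence:
  4 × C (aromatic): 1 H each → 4
  1 × C (aromatic): no H
  1 × F: no H
  1 × N (aromatic): no H
  Total hydrogens = 4.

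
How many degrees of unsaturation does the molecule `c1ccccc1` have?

Molecular formula from the SMILES: C6H6.
DoU = (2C + 2 + N − H − X)/2 = (2·6 + 2 + 0 − 6 − 0)/2 = 8/2 = 4.
(Structurally: 1 ring(s) + 3 π bond(s) = 4.)

4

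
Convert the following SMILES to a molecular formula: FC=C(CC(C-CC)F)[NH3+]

Heavy atoms from the SMILES: 7 C, 2 F, 1 N.
Implicit hydrogens by atom environment:
  3 × C: 2 H each → 6
  2 × C: 1 H each → 2
  2 × F: no H
  1 × C: 3 H
  1 × C: no H
  1 × N (charge +1): 3 H
  Total hydrogens = 14.
Net charge +1.
Molecular formula: C7H14F2N+

C7H14F2N+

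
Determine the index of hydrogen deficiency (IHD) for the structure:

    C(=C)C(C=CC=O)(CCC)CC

Molecular formula from the SMILES: C11H18O.
DoU = (2C + 2 + N − H − X)/2 = (2·11 + 2 + 0 − 18 − 0)/2 = 6/2 = 3.
(Structurally: 0 ring(s) + 3 π bond(s) = 3.)

3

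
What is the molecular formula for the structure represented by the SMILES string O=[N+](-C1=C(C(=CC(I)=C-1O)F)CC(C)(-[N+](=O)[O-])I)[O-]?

Heavy atoms from the SMILES: 9 C, 1 F, 2 I, 2 N, 5 O.
Implicit hydrogens by atom environment:
  5 × C (aromatic): no H
  2 × I: no H
  2 × N (charge +1): no H
  2 × O: no H
  2 × O (charge -1): no H
  1 × C: 3 H
  1 × C: 2 H
  1 × C (aromatic): 1 H
  1 × C: no H
  1 × F: no H
  1 × O: 1 H
  Total hydrogens = 7.
Molecular formula: C9H7FI2N2O5

C9H7FI2N2O5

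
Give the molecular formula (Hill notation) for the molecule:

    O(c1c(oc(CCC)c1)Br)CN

Heavy atoms from the SMILES: 1 Br, 8 C, 1 N, 2 O.
Implicit hydrogens by atom environment:
  3 × C: 2 H each → 6
  3 × C (aromatic): no H
  1 × Br: no H
  1 × C: 3 H
  1 × C (aromatic): 1 H
  1 × N: 2 H
  1 × O (aromatic): no H
  1 × O: no H
  Total hydrogens = 12.
Molecular formula: C8H12BrNO2

C8H12BrNO2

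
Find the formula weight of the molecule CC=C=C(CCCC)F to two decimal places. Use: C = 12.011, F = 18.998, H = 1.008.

Molecular formula: C8H13F.
M = 8×12.011 + 1×18.998 + 13×1.008 = 128.19 g/mol.

128.19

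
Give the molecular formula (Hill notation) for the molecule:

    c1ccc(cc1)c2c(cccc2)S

C12H10S

Heavy atoms from the SMILES: 12 C, 1 S.
Implicit hydrogens by atom environment:
  9 × C (aromatic): 1 H each → 9
  3 × C (aromatic): no H
  1 × S: 1 H
  Total hydrogens = 10.
Molecular formula: C12H10S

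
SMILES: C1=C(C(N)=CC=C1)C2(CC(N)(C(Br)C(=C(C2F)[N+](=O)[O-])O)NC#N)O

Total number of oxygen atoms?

4

The symbol for oxygen appears 4 times in the SMILES.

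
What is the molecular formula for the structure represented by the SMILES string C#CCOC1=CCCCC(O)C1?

C10H14O2

Heavy atoms from the SMILES: 10 C, 2 O.
Implicit hydrogens by atom environment:
  5 × C: 2 H each → 10
  3 × C: 1 H each → 3
  2 × C: no H
  1 × O: 1 H
  1 × O: no H
  Total hydrogens = 14.
Molecular formula: C10H14O2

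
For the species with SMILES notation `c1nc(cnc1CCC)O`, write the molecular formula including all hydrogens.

C7H10N2O

Heavy atoms from the SMILES: 7 C, 2 N, 1 O.
Implicit hydrogens by atom environment:
  2 × C: 2 H each → 4
  2 × C (aromatic): 1 H each → 2
  2 × C (aromatic): no H
  2 × N (aromatic): no H
  1 × C: 3 H
  1 × O: 1 H
  Total hydrogens = 10.
Molecular formula: C7H10N2O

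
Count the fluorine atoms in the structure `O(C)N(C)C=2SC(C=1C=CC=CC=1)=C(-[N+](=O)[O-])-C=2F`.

1

The symbol for fluorine appears 1 time in the SMILES.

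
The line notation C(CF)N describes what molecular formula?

Heavy atoms from the SMILES: 2 C, 1 F, 1 N.
Implicit hydrogens by atom environment:
  2 × C: 2 H each → 4
  1 × F: no H
  1 × N: 2 H
  Total hydrogens = 6.
Molecular formula: C2H6FN

C2H6FN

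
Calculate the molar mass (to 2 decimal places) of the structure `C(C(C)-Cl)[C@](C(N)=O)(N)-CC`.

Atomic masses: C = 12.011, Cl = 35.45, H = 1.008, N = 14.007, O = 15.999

178.66

Molecular formula: C7H15ClN2O.
M = 7×12.011 + 1×35.45 + 15×1.008 + 2×14.007 + 1×15.999 = 178.66 g/mol.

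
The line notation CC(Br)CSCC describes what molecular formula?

C5H11BrS

Heavy atoms from the SMILES: 1 Br, 5 C, 1 S.
Implicit hydrogens by atom environment:
  2 × C: 3 H each → 6
  2 × C: 2 H each → 4
  1 × Br: no H
  1 × C: 1 H
  1 × S: no H
  Total hydrogens = 11.
Molecular formula: C5H11BrS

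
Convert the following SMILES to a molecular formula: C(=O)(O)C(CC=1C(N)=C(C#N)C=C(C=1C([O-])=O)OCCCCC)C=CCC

Heavy atoms from the SMILES: 20 C, 2 N, 5 O.
Implicit hydrogens by atom environment:
  6 × C: 2 H each → 12
  5 × C (aromatic): no H
  3 × C: 1 H each → 3
  3 × C: no H
  3 × O: no H
  2 × C: 3 H each → 6
  1 × C (aromatic): 1 H
  1 × N: 2 H
  1 × N: no H
  1 × O: 1 H
  1 × O (charge -1): no H
  Total hydrogens = 25.
Net charge -1.
Molecular formula: C20H25N2O5-

C20H25N2O5-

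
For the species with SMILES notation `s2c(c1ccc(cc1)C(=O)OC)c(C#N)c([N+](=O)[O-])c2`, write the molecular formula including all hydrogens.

C13H8N2O4S

Heavy atoms from the SMILES: 13 C, 2 N, 4 O, 1 S.
Implicit hydrogens by atom environment:
  5 × C (aromatic): 1 H each → 5
  5 × C (aromatic): no H
  3 × O: no H
  2 × C: no H
  1 × C: 3 H
  1 × N: no H
  1 × N (charge +1): no H
  1 × O (charge -1): no H
  1 × S (aromatic): no H
  Total hydrogens = 8.
Molecular formula: C13H8N2O4S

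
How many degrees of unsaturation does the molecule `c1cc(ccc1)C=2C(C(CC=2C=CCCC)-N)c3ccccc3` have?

11

Molecular formula from the SMILES: C22H25N.
DoU = (2C + 2 + N − H − X)/2 = (2·22 + 2 + 1 − 25 − 0)/2 = 22/2 = 11.
(Structurally: 3 ring(s) + 8 π bond(s) = 11.)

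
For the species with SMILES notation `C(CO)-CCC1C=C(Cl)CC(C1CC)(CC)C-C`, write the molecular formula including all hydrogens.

Heavy atoms from the SMILES: 16 C, 1 Cl, 1 O.
Implicit hydrogens by atom environment:
  8 × C: 2 H each → 16
  3 × C: 3 H each → 9
  3 × C: 1 H each → 3
  2 × C: no H
  1 × Cl: no H
  1 × O: 1 H
  Total hydrogens = 29.
Molecular formula: C16H29ClO

C16H29ClO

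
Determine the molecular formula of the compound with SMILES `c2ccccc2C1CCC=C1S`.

Heavy atoms from the SMILES: 11 C, 1 S.
Implicit hydrogens by atom environment:
  5 × C (aromatic): 1 H each → 5
  2 × C: 2 H each → 4
  2 × C: 1 H each → 2
  1 × C: no H
  1 × C (aromatic): no H
  1 × S: 1 H
  Total hydrogens = 12.
Molecular formula: C11H12S

C11H12S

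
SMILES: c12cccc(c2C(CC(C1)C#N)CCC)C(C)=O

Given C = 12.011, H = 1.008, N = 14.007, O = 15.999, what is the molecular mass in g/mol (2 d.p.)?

Molecular formula: C16H19NO.
M = 16×12.011 + 19×1.008 + 1×14.007 + 1×15.999 = 241.33 g/mol.

241.33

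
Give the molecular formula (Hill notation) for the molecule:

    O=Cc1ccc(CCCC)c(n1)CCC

C13H19NO

Heavy atoms from the SMILES: 13 C, 1 N, 1 O.
Implicit hydrogens by atom environment:
  5 × C: 2 H each → 10
  3 × C (aromatic): no H
  2 × C: 3 H each → 6
  2 × C (aromatic): 1 H each → 2
  1 × C: 1 H
  1 × N (aromatic): no H
  1 × O: no H
  Total hydrogens = 19.
Molecular formula: C13H19NO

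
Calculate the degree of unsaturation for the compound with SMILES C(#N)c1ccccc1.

Molecular formula from the SMILES: C7H5N.
DoU = (2C + 2 + N − H − X)/2 = (2·7 + 2 + 1 − 5 − 0)/2 = 12/2 = 6.
(Structurally: 1 ring(s) + 5 π bond(s) = 6.)

6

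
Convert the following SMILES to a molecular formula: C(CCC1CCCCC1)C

C10H20

Heavy atoms from the SMILES: 10 C.
Implicit hydrogens by atom environment:
  8 × C: 2 H each → 16
  1 × C: 3 H
  1 × C: 1 H
  Total hydrogens = 20.
Molecular formula: C10H20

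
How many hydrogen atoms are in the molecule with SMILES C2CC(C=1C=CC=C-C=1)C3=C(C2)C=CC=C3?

Hydrogens are implicit in SMILES; fill each atom to its normal valence:
  9 × C (aromatic): 1 H each → 9
  3 × C: 2 H each → 6
  3 × C (aromatic): no H
  1 × C: 1 H
  Total hydrogens = 16.

16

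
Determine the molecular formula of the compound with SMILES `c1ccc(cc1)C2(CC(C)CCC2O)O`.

Heavy atoms from the SMILES: 13 C, 2 O.
Implicit hydrogens by atom environment:
  5 × C (aromatic): 1 H each → 5
  3 × C: 2 H each → 6
  2 × C: 1 H each → 2
  2 × O: 1 H each → 2
  1 × C: 3 H
  1 × C: no H
  1 × C (aromatic): no H
  Total hydrogens = 18.
Molecular formula: C13H18O2

C13H18O2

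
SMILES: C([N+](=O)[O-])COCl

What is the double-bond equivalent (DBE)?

1

Molecular formula from the SMILES: C2H4ClNO3.
DoU = (2C + 2 + N − H − X)/2 = (2·2 + 2 + 1 − 4 − 1)/2 = 2/2 = 1.
(Structurally: 0 ring(s) + 1 π bond(s) = 1.)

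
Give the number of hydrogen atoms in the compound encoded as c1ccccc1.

6

Hydrogens are implicit in SMILES; fill each atom to its normal valence:
  6 × C (aromatic): 1 H each → 6
  Total hydrogens = 6.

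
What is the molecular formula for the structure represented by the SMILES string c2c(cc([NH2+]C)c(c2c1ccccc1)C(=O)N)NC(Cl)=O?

C15H15ClN3O2+

Heavy atoms from the SMILES: 15 C, 1 Cl, 3 N, 2 O.
Implicit hydrogens by atom environment:
  7 × C (aromatic): 1 H each → 7
  5 × C (aromatic): no H
  2 × C: no H
  2 × O: no H
  1 × C: 3 H
  1 × Cl: no H
  1 × N (charge +1): 2 H
  1 × N: 2 H
  1 × N: 1 H
  Total hydrogens = 15.
Net charge +1.
Molecular formula: C15H15ClN3O2+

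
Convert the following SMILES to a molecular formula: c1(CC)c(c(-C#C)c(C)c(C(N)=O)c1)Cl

C12H12ClNO

Heavy atoms from the SMILES: 12 C, 1 Cl, 1 N, 1 O.
Implicit hydrogens by atom environment:
  5 × C (aromatic): no H
  2 × C: 3 H each → 6
  2 × C: no H
  1 × C: 2 H
  1 × C (aromatic): 1 H
  1 × C: 1 H
  1 × Cl: no H
  1 × N: 2 H
  1 × O: no H
  Total hydrogens = 12.
Molecular formula: C12H12ClNO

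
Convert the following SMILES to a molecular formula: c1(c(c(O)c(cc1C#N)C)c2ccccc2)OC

C15H13NO2

Heavy atoms from the SMILES: 15 C, 1 N, 2 O.
Implicit hydrogens by atom environment:
  6 × C (aromatic): 1 H each → 6
  6 × C (aromatic): no H
  2 × C: 3 H each → 6
  1 × C: no H
  1 × N: no H
  1 × O: 1 H
  1 × O: no H
  Total hydrogens = 13.
Molecular formula: C15H13NO2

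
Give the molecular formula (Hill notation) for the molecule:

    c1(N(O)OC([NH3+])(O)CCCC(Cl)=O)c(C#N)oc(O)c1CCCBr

C13H18BrClN3O6+

Heavy atoms from the SMILES: 1 Br, 13 C, 1 Cl, 3 N, 6 O.
Implicit hydrogens by atom environment:
  6 × C: 2 H each → 12
  4 × C (aromatic): no H
  3 × C: no H
  3 × O: 1 H each → 3
  2 × N: no H
  2 × O: no H
  1 × Br: no H
  1 × Cl: no H
  1 × N (charge +1): 3 H
  1 × O (aromatic): no H
  Total hydrogens = 18.
Net charge +1.
Molecular formula: C13H18BrClN3O6+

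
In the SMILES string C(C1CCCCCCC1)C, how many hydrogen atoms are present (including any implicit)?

20

Hydrogens are implicit in SMILES; fill each atom to its normal valence:
  8 × C: 2 H each → 16
  1 × C: 3 H
  1 × C: 1 H
  Total hydrogens = 20.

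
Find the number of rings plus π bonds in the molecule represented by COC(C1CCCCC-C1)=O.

2

Molecular formula from the SMILES: C9H16O2.
DoU = (2C + 2 + N − H − X)/2 = (2·9 + 2 + 0 − 16 − 0)/2 = 4/2 = 2.
(Structurally: 1 ring(s) + 1 π bond(s) = 2.)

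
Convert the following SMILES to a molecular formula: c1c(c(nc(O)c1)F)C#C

C7H4FNO

Heavy atoms from the SMILES: 7 C, 1 F, 1 N, 1 O.
Implicit hydrogens by atom environment:
  3 × C (aromatic): no H
  2 × C (aromatic): 1 H each → 2
  1 × C: 1 H
  1 × C: no H
  1 × F: no H
  1 × N (aromatic): no H
  1 × O: 1 H
  Total hydrogens = 4.
Molecular formula: C7H4FNO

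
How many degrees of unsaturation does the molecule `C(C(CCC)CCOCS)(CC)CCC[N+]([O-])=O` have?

1

Molecular formula from the SMILES: C13H27NO3S.
DoU = (2C + 2 + N − H − X)/2 = (2·13 + 2 + 1 − 27 − 0)/2 = 2/2 = 1.
(Structurally: 0 ring(s) + 1 π bond(s) = 1.)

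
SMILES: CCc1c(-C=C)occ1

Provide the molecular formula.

Heavy atoms from the SMILES: 8 C, 1 O.
Implicit hydrogens by atom environment:
  2 × C: 2 H each → 4
  2 × C (aromatic): 1 H each → 2
  2 × C (aromatic): no H
  1 × C: 3 H
  1 × C: 1 H
  1 × O (aromatic): no H
  Total hydrogens = 10.
Molecular formula: C8H10O

C8H10O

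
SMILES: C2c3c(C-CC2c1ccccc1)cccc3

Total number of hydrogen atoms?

Hydrogens are implicit in SMILES; fill each atom to its normal valence:
  9 × C (aromatic): 1 H each → 9
  3 × C: 2 H each → 6
  3 × C (aromatic): no H
  1 × C: 1 H
  Total hydrogens = 16.

16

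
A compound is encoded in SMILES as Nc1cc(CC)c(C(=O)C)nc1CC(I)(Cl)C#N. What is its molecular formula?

C12H13ClIN3O

Heavy atoms from the SMILES: 12 C, 1 Cl, 1 I, 3 N, 1 O.
Implicit hydrogens by atom environment:
  4 × C (aromatic): no H
  3 × C: no H
  2 × C: 3 H each → 6
  2 × C: 2 H each → 4
  1 × C (aromatic): 1 H
  1 × Cl: no H
  1 × I: no H
  1 × N: 2 H
  1 × N (aromatic): no H
  1 × N: no H
  1 × O: no H
  Total hydrogens = 13.
Molecular formula: C12H13ClIN3O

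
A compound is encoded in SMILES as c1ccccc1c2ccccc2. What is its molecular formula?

C12H10

Heavy atoms from the SMILES: 12 C.
Implicit hydrogens by atom environment:
  10 × C (aromatic): 1 H each → 10
  2 × C (aromatic): no H
  Total hydrogens = 10.
Molecular formula: C12H10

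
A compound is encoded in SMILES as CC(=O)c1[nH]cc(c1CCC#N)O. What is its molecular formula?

Heavy atoms from the SMILES: 9 C, 2 N, 2 O.
Implicit hydrogens by atom environment:
  3 × C (aromatic): no H
  2 × C: 2 H each → 4
  2 × C: no H
  1 × C: 3 H
  1 × C (aromatic): 1 H
  1 × N (aromatic): 1 H
  1 × N: no H
  1 × O: 1 H
  1 × O: no H
  Total hydrogens = 10.
Molecular formula: C9H10N2O2

C9H10N2O2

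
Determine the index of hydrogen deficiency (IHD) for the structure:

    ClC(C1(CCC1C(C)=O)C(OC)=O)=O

Molecular formula from the SMILES: C9H11ClO4.
DoU = (2C + 2 + N − H − X)/2 = (2·9 + 2 + 0 − 11 − 1)/2 = 8/2 = 4.
(Structurally: 1 ring(s) + 3 π bond(s) = 4.)

4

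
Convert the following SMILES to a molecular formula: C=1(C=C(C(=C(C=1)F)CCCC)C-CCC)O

Heavy atoms from the SMILES: 14 C, 1 F, 1 O.
Implicit hydrogens by atom environment:
  6 × C: 2 H each → 12
  4 × C (aromatic): no H
  2 × C: 3 H each → 6
  2 × C (aromatic): 1 H each → 2
  1 × F: no H
  1 × O: 1 H
  Total hydrogens = 21.
Molecular formula: C14H21FO

C14H21FO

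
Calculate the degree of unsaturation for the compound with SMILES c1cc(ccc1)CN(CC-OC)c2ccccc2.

8

Molecular formula from the SMILES: C16H19NO.
DoU = (2C + 2 + N − H − X)/2 = (2·16 + 2 + 1 − 19 − 0)/2 = 16/2 = 8.
(Structurally: 2 ring(s) + 6 π bond(s) = 8.)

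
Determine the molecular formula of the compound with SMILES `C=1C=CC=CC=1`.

Heavy atoms from the SMILES: 6 C.
Implicit hydrogens by atom environment:
  6 × C (aromatic): 1 H each → 6
  Total hydrogens = 6.
Molecular formula: C6H6

C6H6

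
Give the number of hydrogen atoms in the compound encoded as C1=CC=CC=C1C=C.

8

Hydrogens are implicit in SMILES; fill each atom to its normal valence:
  5 × C (aromatic): 1 H each → 5
  1 × C: 2 H
  1 × C: 1 H
  1 × C (aromatic): no H
  Total hydrogens = 8.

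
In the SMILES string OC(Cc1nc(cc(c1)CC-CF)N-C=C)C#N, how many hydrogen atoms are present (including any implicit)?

16

Hydrogens are implicit in SMILES; fill each atom to its normal valence:
  5 × C: 2 H each → 10
  3 × C (aromatic): no H
  2 × C (aromatic): 1 H each → 2
  2 × C: 1 H each → 2
  1 × C: no H
  1 × F: no H
  1 × N: 1 H
  1 × N (aromatic): no H
  1 × N: no H
  1 × O: 1 H
  Total hydrogens = 16.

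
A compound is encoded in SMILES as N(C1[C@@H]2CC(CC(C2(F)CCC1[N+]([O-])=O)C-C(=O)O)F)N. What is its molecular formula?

C12H19F2N3O4

Heavy atoms from the SMILES: 12 C, 2 F, 3 N, 4 O.
Implicit hydrogens by atom environment:
  5 × C: 2 H each → 10
  5 × C: 1 H each → 5
  2 × C: no H
  2 × F: no H
  2 × O: no H
  1 × N: 2 H
  1 × N: 1 H
  1 × N (charge +1): no H
  1 × O: 1 H
  1 × O (charge -1): no H
  Total hydrogens = 19.
Molecular formula: C12H19F2N3O4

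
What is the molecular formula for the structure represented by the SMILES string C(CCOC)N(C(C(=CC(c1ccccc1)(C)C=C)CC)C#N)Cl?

Heavy atoms from the SMILES: 20 C, 1 Cl, 2 N, 1 O.
Implicit hydrogens by atom environment:
  5 × C: 2 H each → 10
  5 × C (aromatic): 1 H each → 5
  3 × C: 3 H each → 9
  3 × C: 1 H each → 3
  3 × C: no H
  2 × N: no H
  1 × C (aromatic): no H
  1 × Cl: no H
  1 × O: no H
  Total hydrogens = 27.
Molecular formula: C20H27ClN2O

C20H27ClN2O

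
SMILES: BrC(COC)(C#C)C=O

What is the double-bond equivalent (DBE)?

3

Molecular formula from the SMILES: C6H7BrO2.
DoU = (2C + 2 + N − H − X)/2 = (2·6 + 2 + 0 − 7 − 1)/2 = 6/2 = 3.
(Structurally: 0 ring(s) + 3 π bond(s) = 3.)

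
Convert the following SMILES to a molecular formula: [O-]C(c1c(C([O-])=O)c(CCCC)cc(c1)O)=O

[C12H12O5]2-

Heavy atoms from the SMILES: 12 C, 5 O.
Implicit hydrogens by atom environment:
  4 × C (aromatic): no H
  3 × C: 2 H each → 6
  2 × C (aromatic): 1 H each → 2
  2 × C: no H
  2 × O: no H
  2 × O (charge -1): no H
  1 × C: 3 H
  1 × O: 1 H
  Total hydrogens = 12.
Net charge -2.
Molecular formula: [C12H12O5]2-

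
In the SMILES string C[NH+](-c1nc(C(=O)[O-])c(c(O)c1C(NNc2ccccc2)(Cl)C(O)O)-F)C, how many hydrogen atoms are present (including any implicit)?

18

Hydrogens are implicit in SMILES; fill each atom to its normal valence:
  6 × C (aromatic): no H
  5 × C (aromatic): 1 H each → 5
  3 × O: 1 H each → 3
  2 × C: 3 H each → 6
  2 × C: no H
  2 × N: 1 H each → 2
  1 × C: 1 H
  1 × Cl: no H
  1 × F: no H
  1 × N (charge +1): 1 H
  1 × N (aromatic): no H
  1 × O: no H
  1 × O (charge -1): no H
  Total hydrogens = 18.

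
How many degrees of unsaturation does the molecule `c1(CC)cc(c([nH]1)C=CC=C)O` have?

5

Molecular formula from the SMILES: C10H13NO.
DoU = (2C + 2 + N − H − X)/2 = (2·10 + 2 + 1 − 13 − 0)/2 = 10/2 = 5.
(Structurally: 1 ring(s) + 4 π bond(s) = 5.)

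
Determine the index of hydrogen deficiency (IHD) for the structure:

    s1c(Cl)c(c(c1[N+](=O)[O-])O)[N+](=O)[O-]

Molecular formula from the SMILES: C4HClN2O5S.
DoU = (2C + 2 + N − H − X)/2 = (2·4 + 2 + 2 − 1 − 1)/2 = 10/2 = 5.
(Structurally: 1 ring(s) + 4 π bond(s) = 5.)

5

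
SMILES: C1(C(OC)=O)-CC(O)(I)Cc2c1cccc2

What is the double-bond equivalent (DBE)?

6

Molecular formula from the SMILES: C12H13IO3.
DoU = (2C + 2 + N − H − X)/2 = (2·12 + 2 + 0 − 13 − 1)/2 = 12/2 = 6.
(Structurally: 2 ring(s) + 4 π bond(s) = 6.)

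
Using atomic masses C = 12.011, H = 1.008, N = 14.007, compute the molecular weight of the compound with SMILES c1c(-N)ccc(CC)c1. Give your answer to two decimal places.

121.18

Molecular formula: C8H11N.
M = 8×12.011 + 11×1.008 + 1×14.007 = 121.18 g/mol.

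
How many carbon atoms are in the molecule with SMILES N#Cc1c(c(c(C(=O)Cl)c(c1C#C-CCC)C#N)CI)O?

15

The symbol for carbon appears 15 times in the SMILES. Lowercase c denotes aromatic carbon and counts toward C.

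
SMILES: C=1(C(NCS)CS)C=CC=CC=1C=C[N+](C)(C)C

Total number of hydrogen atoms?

Hydrogens are implicit in SMILES; fill each atom to its normal valence:
  4 × C (aromatic): 1 H each → 4
  3 × C: 3 H each → 9
  3 × C: 1 H each → 3
  2 × C: 2 H each → 4
  2 × C (aromatic): no H
  2 × S: 1 H each → 2
  1 × N: 1 H
  1 × N (charge +1): no H
  Total hydrogens = 23.

23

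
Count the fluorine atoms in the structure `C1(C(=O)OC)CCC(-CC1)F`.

1

The symbol for fluorine appears 1 time in the SMILES.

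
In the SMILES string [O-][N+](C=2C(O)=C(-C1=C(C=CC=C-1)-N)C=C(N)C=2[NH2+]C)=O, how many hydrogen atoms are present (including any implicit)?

15

Hydrogens are implicit in SMILES; fill each atom to its normal valence:
  7 × C (aromatic): no H
  5 × C (aromatic): 1 H each → 5
  2 × N: 2 H each → 4
  1 × C: 3 H
  1 × N (charge +1): 2 H
  1 × N (charge +1): no H
  1 × O: 1 H
  1 × O: no H
  1 × O (charge -1): no H
  Total hydrogens = 15.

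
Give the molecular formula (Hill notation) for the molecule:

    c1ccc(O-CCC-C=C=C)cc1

Heavy atoms from the SMILES: 12 C, 1 O.
Implicit hydrogens by atom environment:
  5 × C (aromatic): 1 H each → 5
  4 × C: 2 H each → 8
  1 × C: 1 H
  1 × C: no H
  1 × C (aromatic): no H
  1 × O: no H
  Total hydrogens = 14.
Molecular formula: C12H14O

C12H14O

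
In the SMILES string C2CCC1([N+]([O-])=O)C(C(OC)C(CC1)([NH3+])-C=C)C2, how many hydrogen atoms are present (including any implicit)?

23

Hydrogens are implicit in SMILES; fill each atom to its normal valence:
  7 × C: 2 H each → 14
  3 × C: 1 H each → 3
  2 × C: no H
  2 × O: no H
  1 × C: 3 H
  1 × N (charge +1): 3 H
  1 × N (charge +1): no H
  1 × O (charge -1): no H
  Total hydrogens = 23.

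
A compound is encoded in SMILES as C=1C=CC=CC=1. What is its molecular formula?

C6H6

Heavy atoms from the SMILES: 6 C.
Implicit hydrogens by atom environment:
  6 × C (aromatic): 1 H each → 6
  Total hydrogens = 6.
Molecular formula: C6H6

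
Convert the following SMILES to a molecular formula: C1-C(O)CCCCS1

Heavy atoms from the SMILES: 6 C, 1 O, 1 S.
Implicit hydrogens by atom environment:
  5 × C: 2 H each → 10
  1 × C: 1 H
  1 × O: 1 H
  1 × S: no H
  Total hydrogens = 12.
Molecular formula: C6H12OS

C6H12OS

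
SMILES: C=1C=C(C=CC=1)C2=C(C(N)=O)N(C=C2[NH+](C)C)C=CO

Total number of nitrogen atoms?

3

The symbol for nitrogen appears 3 times in the SMILES.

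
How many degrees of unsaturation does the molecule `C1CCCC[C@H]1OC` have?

Molecular formula from the SMILES: C7H14O.
DoU = (2C + 2 + N − H − X)/2 = (2·7 + 2 + 0 − 14 − 0)/2 = 2/2 = 1.
(Structurally: 1 ring(s) + 0 π bond(s) = 1.)

1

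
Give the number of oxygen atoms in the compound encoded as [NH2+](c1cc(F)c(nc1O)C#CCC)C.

1

The symbol for oxygen appears 1 time in the SMILES.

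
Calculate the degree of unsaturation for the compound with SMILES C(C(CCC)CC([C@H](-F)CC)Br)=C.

Molecular formula from the SMILES: C11H20BrF.
DoU = (2C + 2 + N − H − X)/2 = (2·11 + 2 + 0 − 20 − 2)/2 = 2/2 = 1.
(Structurally: 0 ring(s) + 1 π bond(s) = 1.)

1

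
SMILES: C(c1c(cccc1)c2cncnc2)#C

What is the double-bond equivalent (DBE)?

10

Molecular formula from the SMILES: C12H8N2.
DoU = (2C + 2 + N − H − X)/2 = (2·12 + 2 + 2 − 8 − 0)/2 = 20/2 = 10.
(Structurally: 2 ring(s) + 8 π bond(s) = 10.)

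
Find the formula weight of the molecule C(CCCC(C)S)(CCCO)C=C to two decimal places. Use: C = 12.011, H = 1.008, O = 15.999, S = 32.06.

202.36

Molecular formula: C11H22OS.
M = 11×12.011 + 22×1.008 + 1×15.999 + 1×32.06 = 202.36 g/mol.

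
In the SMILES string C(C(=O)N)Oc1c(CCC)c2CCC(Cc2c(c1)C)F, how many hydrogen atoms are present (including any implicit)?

Hydrogens are implicit in SMILES; fill each atom to its normal valence:
  6 × C: 2 H each → 12
  5 × C (aromatic): no H
  2 × C: 3 H each → 6
  2 × O: no H
  1 × C (aromatic): 1 H
  1 × C: 1 H
  1 × C: no H
  1 × F: no H
  1 × N: 2 H
  Total hydrogens = 22.

22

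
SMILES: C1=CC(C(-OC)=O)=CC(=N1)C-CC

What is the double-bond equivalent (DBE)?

Molecular formula from the SMILES: C10H13NO2.
DoU = (2C + 2 + N − H − X)/2 = (2·10 + 2 + 1 − 13 − 0)/2 = 10/2 = 5.
(Structurally: 1 ring(s) + 4 π bond(s) = 5.)

5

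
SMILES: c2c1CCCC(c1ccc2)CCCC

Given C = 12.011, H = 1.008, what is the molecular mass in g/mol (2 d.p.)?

188.31

Molecular formula: C14H20.
M = 14×12.011 + 20×1.008 = 188.31 g/mol.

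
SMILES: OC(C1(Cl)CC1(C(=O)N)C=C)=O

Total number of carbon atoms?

The symbol for carbon appears 7 times in the SMILES. (Cl is a single chlorine, not C + l.)

7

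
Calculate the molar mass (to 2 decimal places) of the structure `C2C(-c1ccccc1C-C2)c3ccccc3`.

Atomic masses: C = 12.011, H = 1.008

Molecular formula: C16H16.
M = 16×12.011 + 16×1.008 = 208.30 g/mol.

208.30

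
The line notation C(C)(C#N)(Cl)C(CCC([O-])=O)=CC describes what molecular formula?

Heavy atoms from the SMILES: 9 C, 1 Cl, 1 N, 2 O.
Implicit hydrogens by atom environment:
  4 × C: no H
  2 × C: 3 H each → 6
  2 × C: 2 H each → 4
  1 × C: 1 H
  1 × Cl: no H
  1 × N: no H
  1 × O: no H
  1 × O (charge -1): no H
  Total hydrogens = 11.
Net charge -1.
Molecular formula: C9H11ClNO2-

C9H11ClNO2-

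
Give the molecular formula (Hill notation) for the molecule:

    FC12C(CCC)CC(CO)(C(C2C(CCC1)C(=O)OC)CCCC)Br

Heavy atoms from the SMILES: 1 Br, 20 C, 1 F, 3 O.
Implicit hydrogens by atom environment:
  10 × C: 2 H each → 20
  4 × C: 1 H each → 4
  3 × C: 3 H each → 9
  3 × C: no H
  2 × O: no H
  1 × Br: no H
  1 × F: no H
  1 × O: 1 H
  Total hydrogens = 34.
Molecular formula: C20H34BrFO3

C20H34BrFO3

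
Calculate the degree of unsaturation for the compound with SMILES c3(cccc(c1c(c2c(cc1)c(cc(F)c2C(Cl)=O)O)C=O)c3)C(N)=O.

14

Molecular formula from the SMILES: C19H11ClFNO4.
DoU = (2C + 2 + N − H − X)/2 = (2·19 + 2 + 1 − 11 − 2)/2 = 28/2 = 14.
(Structurally: 3 ring(s) + 11 π bond(s) = 14.)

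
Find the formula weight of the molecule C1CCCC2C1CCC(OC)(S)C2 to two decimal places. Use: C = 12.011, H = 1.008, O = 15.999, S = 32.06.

Molecular formula: C11H20OS.
M = 11×12.011 + 20×1.008 + 1×15.999 + 1×32.06 = 200.34 g/mol.

200.34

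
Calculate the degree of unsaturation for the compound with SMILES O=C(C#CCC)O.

Molecular formula from the SMILES: C5H6O2.
DoU = (2C + 2 + N − H − X)/2 = (2·5 + 2 + 0 − 6 − 0)/2 = 6/2 = 3.
(Structurally: 0 ring(s) + 3 π bond(s) = 3.)

3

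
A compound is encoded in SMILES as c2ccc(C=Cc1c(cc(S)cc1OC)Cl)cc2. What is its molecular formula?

Heavy atoms from the SMILES: 15 C, 1 Cl, 1 O, 1 S.
Implicit hydrogens by atom environment:
  7 × C (aromatic): 1 H each → 7
  5 × C (aromatic): no H
  2 × C: 1 H each → 2
  1 × C: 3 H
  1 × Cl: no H
  1 × O: no H
  1 × S: 1 H
  Total hydrogens = 13.
Molecular formula: C15H13ClOS

C15H13ClOS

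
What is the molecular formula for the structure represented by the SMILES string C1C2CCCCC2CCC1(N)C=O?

Heavy atoms from the SMILES: 11 C, 1 N, 1 O.
Implicit hydrogens by atom environment:
  7 × C: 2 H each → 14
  3 × C: 1 H each → 3
  1 × C: no H
  1 × N: 2 H
  1 × O: no H
  Total hydrogens = 19.
Molecular formula: C11H19NO

C11H19NO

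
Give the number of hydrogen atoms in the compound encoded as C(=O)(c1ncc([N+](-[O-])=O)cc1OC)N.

7

Hydrogens are implicit in SMILES; fill each atom to its normal valence:
  3 × C (aromatic): no H
  3 × O: no H
  2 × C (aromatic): 1 H each → 2
  1 × C: 3 H
  1 × C: no H
  1 × N: 2 H
  1 × N (aromatic): no H
  1 × N (charge +1): no H
  1 × O (charge -1): no H
  Total hydrogens = 7.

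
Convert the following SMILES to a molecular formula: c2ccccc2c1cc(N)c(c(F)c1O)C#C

C14H10FNO

Heavy atoms from the SMILES: 14 C, 1 F, 1 N, 1 O.
Implicit hydrogens by atom environment:
  6 × C (aromatic): 1 H each → 6
  6 × C (aromatic): no H
  1 × C: 1 H
  1 × C: no H
  1 × F: no H
  1 × N: 2 H
  1 × O: 1 H
  Total hydrogens = 10.
Molecular formula: C14H10FNO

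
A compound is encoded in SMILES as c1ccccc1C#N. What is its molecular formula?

C7H5N

Heavy atoms from the SMILES: 7 C, 1 N.
Implicit hydrogens by atom environment:
  5 × C (aromatic): 1 H each → 5
  1 × C (aromatic): no H
  1 × C: no H
  1 × N: no H
  Total hydrogens = 5.
Molecular formula: C7H5N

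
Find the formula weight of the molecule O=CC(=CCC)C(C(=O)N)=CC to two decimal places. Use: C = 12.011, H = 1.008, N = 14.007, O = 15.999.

Molecular formula: C9H13NO2.
M = 9×12.011 + 13×1.008 + 1×14.007 + 2×15.999 = 167.21 g/mol.

167.21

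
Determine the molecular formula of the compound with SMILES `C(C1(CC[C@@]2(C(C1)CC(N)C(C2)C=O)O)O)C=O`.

Heavy atoms from the SMILES: 13 C, 1 N, 4 O.
Implicit hydrogens by atom environment:
  6 × C: 2 H each → 12
  5 × C: 1 H each → 5
  2 × C: no H
  2 × O: 1 H each → 2
  2 × O: no H
  1 × N: 2 H
  Total hydrogens = 21.
Molecular formula: C13H21NO4

C13H21NO4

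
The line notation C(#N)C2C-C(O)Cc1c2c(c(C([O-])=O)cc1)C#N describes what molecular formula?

Heavy atoms from the SMILES: 13 C, 2 N, 3 O.
Implicit hydrogens by atom environment:
  4 × C (aromatic): no H
  3 × C: no H
  2 × C: 2 H each → 4
  2 × C (aromatic): 1 H each → 2
  2 × C: 1 H each → 2
  2 × N: no H
  1 × O: 1 H
  1 × O: no H
  1 × O (charge -1): no H
  Total hydrogens = 9.
Net charge -1.
Molecular formula: C13H9N2O3-

C13H9N2O3-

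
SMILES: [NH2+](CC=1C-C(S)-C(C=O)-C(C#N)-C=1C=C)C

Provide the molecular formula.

Heavy atoms from the SMILES: 12 C, 2 N, 1 O, 1 S.
Implicit hydrogens by atom environment:
  5 × C: 1 H each → 5
  3 × C: 2 H each → 6
  3 × C: no H
  1 × C: 3 H
  1 × N (charge +1): 2 H
  1 × N: no H
  1 × O: no H
  1 × S: 1 H
  Total hydrogens = 17.
Net charge +1.
Molecular formula: C12H17N2OS+

C12H17N2OS+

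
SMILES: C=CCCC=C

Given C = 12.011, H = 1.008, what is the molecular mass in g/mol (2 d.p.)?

82.15

Molecular formula: C6H10.
M = 6×12.011 + 10×1.008 = 82.15 g/mol.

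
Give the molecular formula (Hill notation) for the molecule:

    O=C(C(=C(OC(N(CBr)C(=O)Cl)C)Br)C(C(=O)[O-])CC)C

Heavy atoms from the SMILES: 2 Br, 12 C, 1 Cl, 1 N, 5 O.
Implicit hydrogens by atom environment:
  5 × C: no H
  4 × O: no H
  3 × C: 3 H each → 9
  2 × Br: no H
  2 × C: 2 H each → 4
  2 × C: 1 H each → 2
  1 × Cl: no H
  1 × N: no H
  1 × O (charge -1): no H
  Total hydrogens = 15.
Net charge -1.
Molecular formula: C12H15Br2ClNO5-

C12H15Br2ClNO5-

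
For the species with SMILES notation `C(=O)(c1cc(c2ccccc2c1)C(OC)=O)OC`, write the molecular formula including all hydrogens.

Heavy atoms from the SMILES: 14 C, 4 O.
Implicit hydrogens by atom environment:
  6 × C (aromatic): 1 H each → 6
  4 × C (aromatic): no H
  4 × O: no H
  2 × C: 3 H each → 6
  2 × C: no H
  Total hydrogens = 12.
Molecular formula: C14H12O4

C14H12O4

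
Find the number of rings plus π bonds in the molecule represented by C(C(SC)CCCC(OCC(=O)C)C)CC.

1

Molecular formula from the SMILES: C13H26O2S.
DoU = (2C + 2 + N − H − X)/2 = (2·13 + 2 + 0 − 26 − 0)/2 = 2/2 = 1.
(Structurally: 0 ring(s) + 1 π bond(s) = 1.)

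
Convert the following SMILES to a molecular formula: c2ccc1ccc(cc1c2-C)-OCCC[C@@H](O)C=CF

Heavy atoms from the SMILES: 17 C, 1 F, 2 O.
Implicit hydrogens by atom environment:
  6 × C (aromatic): 1 H each → 6
  4 × C (aromatic): no H
  3 × C: 2 H each → 6
  3 × C: 1 H each → 3
  1 × C: 3 H
  1 × F: no H
  1 × O: 1 H
  1 × O: no H
  Total hydrogens = 19.
Molecular formula: C17H19FO2

C17H19FO2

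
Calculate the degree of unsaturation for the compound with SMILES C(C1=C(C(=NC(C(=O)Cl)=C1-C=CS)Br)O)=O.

Molecular formula from the SMILES: C9H5BrClNO3S.
DoU = (2C + 2 + N − H − X)/2 = (2·9 + 2 + 1 − 5 − 2)/2 = 14/2 = 7.
(Structurally: 1 ring(s) + 6 π bond(s) = 7.)

7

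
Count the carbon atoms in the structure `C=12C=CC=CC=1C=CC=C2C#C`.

The symbol for carbon appears 12 times in the SMILES.

12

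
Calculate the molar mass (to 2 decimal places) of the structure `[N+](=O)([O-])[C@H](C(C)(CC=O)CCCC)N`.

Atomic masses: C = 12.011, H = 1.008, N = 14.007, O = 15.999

202.25

Molecular formula: C9H18N2O3.
M = 9×12.011 + 18×1.008 + 2×14.007 + 3×15.999 = 202.25 g/mol.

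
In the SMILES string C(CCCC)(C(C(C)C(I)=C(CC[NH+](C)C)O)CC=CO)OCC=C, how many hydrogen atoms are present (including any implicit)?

37

Hydrogens are implicit in SMILES; fill each atom to its normal valence:
  8 × C: 2 H each → 16
  6 × C: 1 H each → 6
  4 × C: 3 H each → 12
  2 × C: no H
  2 × O: 1 H each → 2
  1 × I: no H
  1 × N (charge +1): 1 H
  1 × O: no H
  Total hydrogens = 37.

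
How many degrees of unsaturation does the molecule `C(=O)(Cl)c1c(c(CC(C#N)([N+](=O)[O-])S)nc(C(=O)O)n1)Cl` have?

Molecular formula from the SMILES: C9H4Cl2N4O5S.
DoU = (2C + 2 + N − H − X)/2 = (2·9 + 2 + 4 − 4 − 2)/2 = 18/2 = 9.
(Structurally: 1 ring(s) + 8 π bond(s) = 9.)

9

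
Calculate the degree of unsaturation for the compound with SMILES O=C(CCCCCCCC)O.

1

Molecular formula from the SMILES: C9H18O2.
DoU = (2C + 2 + N − H − X)/2 = (2·9 + 2 + 0 − 18 − 0)/2 = 2/2 = 1.
(Structurally: 0 ring(s) + 1 π bond(s) = 1.)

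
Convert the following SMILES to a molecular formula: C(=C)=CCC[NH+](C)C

Heavy atoms from the SMILES: 7 C, 1 N.
Implicit hydrogens by atom environment:
  3 × C: 2 H each → 6
  2 × C: 3 H each → 6
  1 × C: 1 H
  1 × C: no H
  1 × N (charge +1): 1 H
  Total hydrogens = 14.
Net charge +1.
Molecular formula: C7H14N+

C7H14N+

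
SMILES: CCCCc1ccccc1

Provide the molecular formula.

C10H14

Heavy atoms from the SMILES: 10 C.
Implicit hydrogens by atom environment:
  5 × C (aromatic): 1 H each → 5
  3 × C: 2 H each → 6
  1 × C: 3 H
  1 × C (aromatic): no H
  Total hydrogens = 14.
Molecular formula: C10H14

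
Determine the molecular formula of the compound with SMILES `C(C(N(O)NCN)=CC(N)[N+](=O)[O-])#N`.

Heavy atoms from the SMILES: 5 C, 6 N, 3 O.
Implicit hydrogens by atom environment:
  2 × C: 1 H each → 2
  2 × C: no H
  2 × N: 2 H each → 4
  2 × N: no H
  1 × C: 2 H
  1 × N: 1 H
  1 × N (charge +1): no H
  1 × O: 1 H
  1 × O: no H
  1 × O (charge -1): no H
  Total hydrogens = 10.
Molecular formula: C5H10N6O3

C5H10N6O3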